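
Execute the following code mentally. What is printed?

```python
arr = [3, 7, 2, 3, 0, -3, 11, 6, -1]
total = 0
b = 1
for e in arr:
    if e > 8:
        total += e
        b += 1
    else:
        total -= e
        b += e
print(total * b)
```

e=3: not >8, total = 0-3 = -3; b=4
e=7: not >8, total = (-3)-7 = -10; b=11
e=2: not >8, total = (-10)-2 = -12; b=13
e=3: not >8, total = (-12)-3 = -15; b=16
e=0: not >8, total = (-15)-0 = -15; b=16
e=-3: not >8, total = (-15)-(-3) = -12; b=13
e=11: >8, total = (-12)+11 = -1; b=14
e=6: not >8, total = (-1)-6 = -7; b=20
e=-1: not >8, total = (-7)-(-1) = -6; b=19
total*b = (-6)*19 = -114

-114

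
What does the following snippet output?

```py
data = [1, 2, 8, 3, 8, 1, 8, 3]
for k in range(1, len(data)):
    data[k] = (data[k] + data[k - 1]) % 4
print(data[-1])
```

k=1: data[1] = (2+1)%4 = 3 → [1, 3, 8, 3, 8, 1, 8, 3]
k=2: data[2] = (8+3)%4 = 3 → [1, 3, 3, 3, 8, 1, 8, 3]
k=3: data[3] = (3+3)%4 = 2 → [1, 3, 3, 2, 8, 1, 8, 3]
k=4: data[4] = (8+2)%4 = 2 → [1, 3, 3, 2, 2, 1, 8, 3]
k=5: data[5] = (1+2)%4 = 3 → [1, 3, 3, 2, 2, 3, 8, 3]
k=6: data[6] = (8+3)%4 = 3 → [1, 3, 3, 2, 2, 3, 3, 3]
k=7: data[7] = (3+3)%4 = 2 → [1, 3, 3, 2, 2, 3, 3, 2]

2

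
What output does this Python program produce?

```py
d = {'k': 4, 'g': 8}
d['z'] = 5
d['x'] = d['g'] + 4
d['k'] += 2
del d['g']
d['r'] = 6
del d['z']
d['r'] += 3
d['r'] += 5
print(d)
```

{'k': 6, 'x': 12, 'r': 14}

d['z'] = 5 → {'k': 4, 'g': 8, 'z': 5}
d['x'] = d['g']+4 = 12 → {'k': 4, 'g': 8, 'z': 5, 'x': 12}
d['k'] = 4+2 = 6 → {'k': 6, 'g': 8, 'z': 5, 'x': 12}
del 'g' → {'k': 6, 'z': 5, 'x': 12}
d['r'] = 6 → {'k': 6, 'z': 5, 'x': 12, 'r': 6}
del 'z' → {'k': 6, 'x': 12, 'r': 6}
d['r'] = 6+3 = 9 → {'k': 6, 'x': 12, 'r': 9}
d['r'] = 9+5 = 14 → {'k': 6, 'x': 12, 'r': 14}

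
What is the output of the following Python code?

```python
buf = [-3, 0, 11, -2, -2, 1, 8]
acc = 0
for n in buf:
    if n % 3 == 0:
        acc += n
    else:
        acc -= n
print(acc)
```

-19

n=-3: %3==0, acc = 0+(-3) = -3
n=0: %3==0, acc = (-3)+0 = -3
n=11: not %3==0, acc = (-3)-11 = -14
n=-2: not %3==0, acc = (-14)-(-2) = -12
n=-2: not %3==0, acc = (-12)-(-2) = -10
n=1: not %3==0, acc = (-10)-1 = -11
n=8: not %3==0, acc = (-11)-8 = -19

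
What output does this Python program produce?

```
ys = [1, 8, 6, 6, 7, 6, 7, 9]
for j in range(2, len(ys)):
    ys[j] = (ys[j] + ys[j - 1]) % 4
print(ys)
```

[1, 8, 2, 0, 3, 1, 0, 1]

j=2: ys[2] = (6+8)%4 = 2 → [1, 8, 2, 6, 7, 6, 7, 9]
j=3: ys[3] = (6+2)%4 = 0 → [1, 8, 2, 0, 7, 6, 7, 9]
j=4: ys[4] = (7+0)%4 = 3 → [1, 8, 2, 0, 3, 6, 7, 9]
j=5: ys[5] = (6+3)%4 = 1 → [1, 8, 2, 0, 3, 1, 7, 9]
j=6: ys[6] = (7+1)%4 = 0 → [1, 8, 2, 0, 3, 1, 0, 9]
j=7: ys[7] = (9+0)%4 = 1 → [1, 8, 2, 0, 3, 1, 0, 1]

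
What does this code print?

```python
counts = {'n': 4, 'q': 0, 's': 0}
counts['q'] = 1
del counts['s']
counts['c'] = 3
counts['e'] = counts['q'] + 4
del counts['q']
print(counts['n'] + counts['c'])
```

counts['q'] = 1 → {'n': 4, 'q': 1, 's': 0}
del 's' → {'n': 4, 'q': 1}
counts['c'] = 3 → {'n': 4, 'q': 1, 'c': 3}
counts['e'] = counts['q']+4 = 5 → {'n': 4, 'q': 1, 'c': 3, 'e': 5}
del 'q' → {'n': 4, 'c': 3, 'e': 5}
counts['n']+counts['c'] = 4+3 = 7

7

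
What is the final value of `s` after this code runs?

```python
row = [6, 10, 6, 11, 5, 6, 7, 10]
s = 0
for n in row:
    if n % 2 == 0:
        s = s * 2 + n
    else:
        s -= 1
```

212

n=6: even, s = 0*2+6 = 6
n=10: even, s = 6*2+10 = 22
n=6: even, s = 22*2+6 = 50
n=11: not even, s = 50-1 = 49
n=5: not even, s = 49-1 = 48
n=6: even, s = 48*2+6 = 102
n=7: not even, s = 102-1 = 101
n=10: even, s = 101*2+10 = 212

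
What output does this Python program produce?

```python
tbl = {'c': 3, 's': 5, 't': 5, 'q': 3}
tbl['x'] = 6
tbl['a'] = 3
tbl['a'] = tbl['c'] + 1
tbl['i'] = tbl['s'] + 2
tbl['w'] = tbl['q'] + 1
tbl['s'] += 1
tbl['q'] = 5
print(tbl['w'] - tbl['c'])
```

tbl['x'] = 6 → {'c': 3, 's': 5, 't': 5, 'q': 3, 'x': 6}
tbl['a'] = 3 → {'c': 3, 's': 5, 't': 5, 'q': 3, 'x': 6, 'a': 3}
tbl['a'] = tbl['c']+1 = 4 → {'c': 3, 's': 5, 't': 5, 'q': 3, 'x': 6, 'a': 4}
tbl['i'] = tbl['s']+2 = 7 → {'c': 3, 's': 5, 't': 5, 'q': 3, 'x': 6, 'a': 4, 'i': 7}
tbl['w'] = tbl['q']+1 = 4 → {'c': 3, 's': 5, 't': 5, 'q': 3, 'x': 6, 'a': 4, 'i': 7, 'w': 4}
tbl['s'] = 5+1 = 6 → {'c': 3, 's': 6, 't': 5, 'q': 3, 'x': 6, 'a': 4, 'i': 7, 'w': 4}
tbl['q'] = 5 → {'c': 3, 's': 6, 't': 5, 'q': 5, 'x': 6, 'a': 4, 'i': 7, 'w': 4}
tbl['w']-tbl['c'] = 4-3 = 1

1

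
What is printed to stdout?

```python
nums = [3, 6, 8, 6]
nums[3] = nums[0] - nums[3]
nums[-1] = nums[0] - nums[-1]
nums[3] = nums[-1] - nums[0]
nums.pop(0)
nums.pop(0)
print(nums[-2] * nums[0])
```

nums[3] = nums[0]-nums[3] = 3-6 = -3 → [3, 6, 8, -3]
nums[-1] = nums[0]-nums[-1] = 3-(-3) = 6 → [3, 6, 8, 6]
nums[3] = nums[-1]-nums[0] = 6-3 = 3 → [3, 6, 8, 3]
pop(0) removes 3 → [6, 8, 3]
pop(0) removes 6 → [8, 3]
nums[-2]*nums[0] = 8*8 = 64

64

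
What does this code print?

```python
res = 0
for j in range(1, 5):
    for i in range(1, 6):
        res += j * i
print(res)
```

150

j=1,i=1: res = 0+1 = 1
j=1,i=2: res = 1+2 = 3
j=1,i=3: res = 3+3 = 6
j=1,i=4: res = 6+4 = 10
j=1,i=5: res = 10+5 = 15
j=2,i=1: res = 15+2 = 17
j=2,i=2: res = 17+4 = 21
j=2,i=3: res = 21+6 = 27
j=2,i=4: res = 27+8 = 35
j=2,i=5: res = 35+10 = 45
j=3,i=1: res = 45+3 = 48
j=3,i=2: res = 48+6 = 54
j=3,i=3: res = 54+9 = 63
j=3,i=4: res = 63+12 = 75
j=3,i=5: res = 75+15 = 90
j=4,i=1: res = 90+4 = 94
j=4,i=2: res = 94+8 = 102
j=4,i=3: res = 102+12 = 114
j=4,i=4: res = 114+16 = 130
j=4,i=5: res = 130+20 = 150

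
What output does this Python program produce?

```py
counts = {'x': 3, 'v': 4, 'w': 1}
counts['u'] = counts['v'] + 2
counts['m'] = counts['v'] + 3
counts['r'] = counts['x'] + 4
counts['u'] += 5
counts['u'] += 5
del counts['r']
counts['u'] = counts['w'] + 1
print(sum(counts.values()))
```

counts['u'] = counts['v']+2 = 6 → {'x': 3, 'v': 4, 'w': 1, 'u': 6}
counts['m'] = counts['v']+3 = 7 → {'x': 3, 'v': 4, 'w': 1, 'u': 6, 'm': 7}
counts['r'] = counts['x']+4 = 7 → {'x': 3, 'v': 4, 'w': 1, 'u': 6, 'm': 7, 'r': 7}
counts['u'] = 6+5 = 11 → {'x': 3, 'v': 4, 'w': 1, 'u': 11, 'm': 7, 'r': 7}
counts['u'] = 11+5 = 16 → {'x': 3, 'v': 4, 'w': 1, 'u': 16, 'm': 7, 'r': 7}
del 'r' → {'x': 3, 'v': 4, 'w': 1, 'u': 16, 'm': 7}
counts['u'] = counts['w']+1 = 2 → {'x': 3, 'v': 4, 'w': 1, 'u': 2, 'm': 7}
sum of values = 17

17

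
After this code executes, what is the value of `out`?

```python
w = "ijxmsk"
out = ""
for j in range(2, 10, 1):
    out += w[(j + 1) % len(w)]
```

j=2: add w[3]='m' → 'm'
j=3: add w[4]='s' → 'ms'
j=4: add w[5]='k' → 'msk'
j=5: add w[0]='i' → 'mski'
j=6: add w[1]='j' → 'mskij'
j=7: add w[2]='x' → 'mskijx'
j=8: add w[3]='m' → 'mskijxm'
j=9: add w[4]='s' → 'mskijxms'

'mskijxms'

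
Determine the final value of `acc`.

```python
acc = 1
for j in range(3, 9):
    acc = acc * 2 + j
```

310

j=3: acc = 1*2+3 = 5
j=4: acc = 5*2+4 = 14
j=5: acc = 14*2+5 = 33
j=6: acc = 33*2+6 = 72
j=7: acc = 72*2+7 = 151
j=8: acc = 151*2+8 = 310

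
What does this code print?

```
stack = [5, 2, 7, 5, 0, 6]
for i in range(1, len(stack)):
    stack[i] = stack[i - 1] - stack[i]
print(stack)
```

[5, 3, -4, -9, -9, -15]

i=1: stack[1] = 5-2 = 3 → [5, 3, 7, 5, 0, 6]
i=2: stack[2] = 3-7 = -4 → [5, 3, -4, 5, 0, 6]
i=3: stack[3] = (-4)-5 = -9 → [5, 3, -4, -9, 0, 6]
i=4: stack[4] = (-9)-0 = -9 → [5, 3, -4, -9, -9, 6]
i=5: stack[5] = (-9)-6 = -15 → [5, 3, -4, -9, -9, -15]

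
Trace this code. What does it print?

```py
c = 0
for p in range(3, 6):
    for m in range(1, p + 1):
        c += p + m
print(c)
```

81

p=3,m=1: c = 0+4 = 4
p=3,m=2: c = 4+5 = 9
p=3,m=3: c = 9+6 = 15
p=4,m=1: c = 15+5 = 20
p=4,m=2: c = 20+6 = 26
p=4,m=3: c = 26+7 = 33
p=4,m=4: c = 33+8 = 41
p=5,m=1: c = 41+6 = 47
p=5,m=2: c = 47+7 = 54
p=5,m=3: c = 54+8 = 62
p=5,m=4: c = 62+9 = 71
p=5,m=5: c = 71+10 = 81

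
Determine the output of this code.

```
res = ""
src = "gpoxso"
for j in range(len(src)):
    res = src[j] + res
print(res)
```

osxopg

j=0: prepend 'g' → 'g'
j=1: prepend 'p' → 'pg'
j=2: prepend 'o' → 'opg'
j=3: prepend 'x' → 'xopg'
j=4: prepend 's' → 'sxopg'
j=5: prepend 'o' → 'osxopg'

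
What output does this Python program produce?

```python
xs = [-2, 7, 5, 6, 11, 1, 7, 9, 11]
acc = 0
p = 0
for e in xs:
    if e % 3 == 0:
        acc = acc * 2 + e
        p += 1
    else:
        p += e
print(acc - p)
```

-21

e=-2: not %3==0; p=-2
e=7: not %3==0; p=5
e=5: not %3==0; p=10
e=6: %3==0, acc = 0*2+6 = 6; p=11
e=11: not %3==0; p=22
e=1: not %3==0; p=23
e=7: not %3==0; p=30
e=9: %3==0, acc = 6*2+9 = 21; p=31
e=11: not %3==0; p=42
acc-p = 21-42 = -21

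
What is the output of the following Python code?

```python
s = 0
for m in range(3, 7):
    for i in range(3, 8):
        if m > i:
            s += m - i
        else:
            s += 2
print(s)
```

38

m=3,i=3: not 3>3, s = 0+2 = 2
m=3,i=4: not 3>4, s = 2+2 = 4
m=3,i=5: not 3>5, s = 4+2 = 6
m=3,i=6: not 3>6, s = 6+2 = 8
m=3,i=7: not 3>7, s = 8+2 = 10
m=4,i=3: 4>3, s = 10+1 = 11
m=4,i=4: not 4>4, s = 11+2 = 13
m=4,i=5: not 4>5, s = 13+2 = 15
m=4,i=6: not 4>6, s = 15+2 = 17
m=4,i=7: not 4>7, s = 17+2 = 19
m=5,i=3: 5>3, s = 19+2 = 21
m=5,i=4: 5>4, s = 21+1 = 22
m=5,i=5: not 5>5, s = 22+2 = 24
m=5,i=6: not 5>6, s = 24+2 = 26
m=5,i=7: not 5>7, s = 26+2 = 28
m=6,i=3: 6>3, s = 28+3 = 31
m=6,i=4: 6>4, s = 31+2 = 33
m=6,i=5: 6>5, s = 33+1 = 34
m=6,i=6: not 6>6, s = 34+2 = 36
m=6,i=7: not 6>7, s = 36+2 = 38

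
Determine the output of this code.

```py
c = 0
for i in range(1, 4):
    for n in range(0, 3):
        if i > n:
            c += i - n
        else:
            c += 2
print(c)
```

16

i=1,n=0: 1>0, c = 0+1 = 1
i=1,n=1: not 1>1, c = 1+2 = 3
i=1,n=2: not 1>2, c = 3+2 = 5
i=2,n=0: 2>0, c = 5+2 = 7
i=2,n=1: 2>1, c = 7+1 = 8
i=2,n=2: not 2>2, c = 8+2 = 10
i=3,n=0: 3>0, c = 10+3 = 13
i=3,n=1: 3>1, c = 13+2 = 15
i=3,n=2: 3>2, c = 15+1 = 16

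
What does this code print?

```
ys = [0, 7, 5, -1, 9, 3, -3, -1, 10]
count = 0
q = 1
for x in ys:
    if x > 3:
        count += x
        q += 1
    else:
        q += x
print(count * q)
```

93

x=0: not >3; q=1
x=7: >3, count = 0+7 = 7; q=2
x=5: >3, count = 7+5 = 12; q=3
x=-1: not >3; q=2
x=9: >3, count = 12+9 = 21; q=3
x=3: not >3; q=6
x=-3: not >3; q=3
x=-1: not >3; q=2
x=10: >3, count = 21+10 = 31; q=3
count*q = 31*3 = 93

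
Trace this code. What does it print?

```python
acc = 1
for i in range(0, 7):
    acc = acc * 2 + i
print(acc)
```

248

i=0: acc = 1*2+0 = 2
i=1: acc = 2*2+1 = 5
i=2: acc = 5*2+2 = 12
i=3: acc = 12*2+3 = 27
i=4: acc = 27*2+4 = 58
i=5: acc = 58*2+5 = 121
i=6: acc = 121*2+6 = 248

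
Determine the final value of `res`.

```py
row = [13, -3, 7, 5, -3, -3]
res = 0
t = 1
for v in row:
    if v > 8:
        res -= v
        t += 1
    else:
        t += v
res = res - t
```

v=13: >8, res = 0-13 = -13; t=2
v=-3: not >8; t=-1
v=7: not >8; t=6
v=5: not >8; t=11
v=-3: not >8; t=8
v=-3: not >8; t=5
res-t = (-13)-5 = -18

-18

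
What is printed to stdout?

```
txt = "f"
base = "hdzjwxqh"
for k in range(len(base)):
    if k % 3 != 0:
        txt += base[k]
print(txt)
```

k=0: skip
k=1: add 'd' → 'fd'
k=2: add 'z' → 'fdz'
k=3: skip
k=4: add 'w' → 'fdzw'
k=5: add 'x' → 'fdzwx'
k=6: skip
k=7: add 'h' → 'fdzwxh'

fdzwxh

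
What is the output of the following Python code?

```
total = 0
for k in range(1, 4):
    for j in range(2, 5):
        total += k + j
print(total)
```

k=1,j=2: total = 0+3 = 3
k=1,j=3: total = 3+4 = 7
k=1,j=4: total = 7+5 = 12
k=2,j=2: total = 12+4 = 16
k=2,j=3: total = 16+5 = 21
k=2,j=4: total = 21+6 = 27
k=3,j=2: total = 27+5 = 32
k=3,j=3: total = 32+6 = 38
k=3,j=4: total = 38+7 = 45

45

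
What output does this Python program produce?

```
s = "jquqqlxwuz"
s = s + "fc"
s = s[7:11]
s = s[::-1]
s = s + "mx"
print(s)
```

+ 'fc' → 'jquqqlxwuzfc'
slice [7:11] → 'wuzf'
reverse → 'fzuw'
+ 'mx' → 'fzuwmx'

fzuwmx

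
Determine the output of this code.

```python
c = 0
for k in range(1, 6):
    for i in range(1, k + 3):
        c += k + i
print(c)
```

165

k=1,i=1: c = 0+2 = 2
k=1,i=2: c = 2+3 = 5
k=1,i=3: c = 5+4 = 9
k=2,i=1: c = 9+3 = 12
k=2,i=2: c = 12+4 = 16
k=2,i=3: c = 16+5 = 21
k=2,i=4: c = 21+6 = 27
k=3,i=1: c = 27+4 = 31
k=3,i=2: c = 31+5 = 36
k=3,i=3: c = 36+6 = 42
k=3,i=4: c = 42+7 = 49
k=3,i=5: c = 49+8 = 57
k=4,i=1: c = 57+5 = 62
k=4,i=2: c = 62+6 = 68
k=4,i=3: c = 68+7 = 75
k=4,i=4: c = 75+8 = 83
k=4,i=5: c = 83+9 = 92
k=4,i=6: c = 92+10 = 102
k=5,i=1: c = 102+6 = 108
k=5,i=2: c = 108+7 = 115
k=5,i=3: c = 115+8 = 123
k=5,i=4: c = 123+9 = 132
k=5,i=5: c = 132+10 = 142
k=5,i=6: c = 142+11 = 153
k=5,i=7: c = 153+12 = 165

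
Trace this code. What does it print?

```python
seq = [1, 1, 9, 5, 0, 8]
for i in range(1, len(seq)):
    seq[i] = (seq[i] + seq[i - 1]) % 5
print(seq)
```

[1, 2, 1, 1, 1, 4]

i=1: seq[1] = (1+1)%5 = 2 → [1, 2, 9, 5, 0, 8]
i=2: seq[2] = (9+2)%5 = 1 → [1, 2, 1, 5, 0, 8]
i=3: seq[3] = (5+1)%5 = 1 → [1, 2, 1, 1, 0, 8]
i=4: seq[4] = (0+1)%5 = 1 → [1, 2, 1, 1, 1, 8]
i=5: seq[5] = (8+1)%5 = 4 → [1, 2, 1, 1, 1, 4]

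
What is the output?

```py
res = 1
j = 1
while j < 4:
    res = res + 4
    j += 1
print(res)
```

j=1: res = 1+4 = 5
j=2: res = 5+4 = 9
j=3: res = 9+4 = 13

13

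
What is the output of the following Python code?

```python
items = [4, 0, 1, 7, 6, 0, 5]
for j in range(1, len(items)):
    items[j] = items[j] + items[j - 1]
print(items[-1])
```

23

j=1: items[1] = 0+4 = 4 → [4, 4, 1, 7, 6, 0, 5]
j=2: items[2] = 1+4 = 5 → [4, 4, 5, 7, 6, 0, 5]
j=3: items[3] = 7+5 = 12 → [4, 4, 5, 12, 6, 0, 5]
j=4: items[4] = 6+12 = 18 → [4, 4, 5, 12, 18, 0, 5]
j=5: items[5] = 0+18 = 18 → [4, 4, 5, 12, 18, 18, 5]
j=6: items[6] = 5+18 = 23 → [4, 4, 5, 12, 18, 18, 23]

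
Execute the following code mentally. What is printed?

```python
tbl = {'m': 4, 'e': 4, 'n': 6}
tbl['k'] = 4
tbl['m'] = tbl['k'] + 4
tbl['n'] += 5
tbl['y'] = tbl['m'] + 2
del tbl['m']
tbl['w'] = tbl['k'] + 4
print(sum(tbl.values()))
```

37

tbl['k'] = 4 → {'m': 4, 'e': 4, 'n': 6, 'k': 4}
tbl['m'] = tbl['k']+4 = 8 → {'m': 8, 'e': 4, 'n': 6, 'k': 4}
tbl['n'] = 6+5 = 11 → {'m': 8, 'e': 4, 'n': 11, 'k': 4}
tbl['y'] = tbl['m']+2 = 10 → {'m': 8, 'e': 4, 'n': 11, 'k': 4, 'y': 10}
del 'm' → {'e': 4, 'n': 11, 'k': 4, 'y': 10}
tbl['w'] = tbl['k']+4 = 8 → {'e': 4, 'n': 11, 'k': 4, 'y': 10, 'w': 8}
sum of values = 37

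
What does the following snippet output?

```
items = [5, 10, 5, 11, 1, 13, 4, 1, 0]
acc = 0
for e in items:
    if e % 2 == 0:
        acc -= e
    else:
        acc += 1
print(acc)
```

-8

e=5: not even, acc = 0+1 = 1
e=10: even, acc = 1-10 = -9
e=5: not even, acc = (-9)+1 = -8
e=11: not even, acc = (-8)+1 = -7
e=1: not even, acc = (-7)+1 = -6
e=13: not even, acc = (-6)+1 = -5
e=4: even, acc = (-5)-4 = -9
e=1: not even, acc = (-9)+1 = -8
e=0: even, acc = (-8)-0 = -8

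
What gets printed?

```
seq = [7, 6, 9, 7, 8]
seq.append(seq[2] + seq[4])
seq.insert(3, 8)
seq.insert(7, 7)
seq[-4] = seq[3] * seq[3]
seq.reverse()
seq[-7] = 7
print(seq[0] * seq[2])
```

56

append seq[2]+seq[4] = 9+8 = 17 → [7, 6, 9, 7, 8, 17]
insert 8 at 3 → [7, 6, 9, 8, 7, 8, 17]
insert 7 at 7 → [7, 6, 9, 8, 7, 8, 17, 7]
seq[-4] = seq[3]*seq[3] = 8*8 = 64 → [7, 6, 9, 8, 64, 8, 17, 7]
reverse → [7, 17, 8, 64, 8, 9, 6, 7]
seq[-7] = 7 → [7, 7, 8, 64, 8, 9, 6, 7]
seq[0]*seq[2] = 7*8 = 56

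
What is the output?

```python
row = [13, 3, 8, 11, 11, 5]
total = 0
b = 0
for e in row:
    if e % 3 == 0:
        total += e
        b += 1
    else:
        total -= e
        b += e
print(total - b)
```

e=13: not %3==0, total = 0-13 = -13; b=13
e=3: %3==0, total = (-13)+3 = -10; b=14
e=8: not %3==0, total = (-10)-8 = -18; b=22
e=11: not %3==0, total = (-18)-11 = -29; b=33
e=11: not %3==0, total = (-29)-11 = -40; b=44
e=5: not %3==0, total = (-40)-5 = -45; b=49
total-b = (-45)-49 = -94

-94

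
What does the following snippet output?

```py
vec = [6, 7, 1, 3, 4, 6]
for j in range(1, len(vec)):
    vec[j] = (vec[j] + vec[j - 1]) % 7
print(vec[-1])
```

6

j=1: vec[1] = (7+6)%7 = 6 → [6, 6, 1, 3, 4, 6]
j=2: vec[2] = (1+6)%7 = 0 → [6, 6, 0, 3, 4, 6]
j=3: vec[3] = (3+0)%7 = 3 → [6, 6, 0, 3, 4, 6]
j=4: vec[4] = (4+3)%7 = 0 → [6, 6, 0, 3, 0, 6]
j=5: vec[5] = (6+0)%7 = 6 → [6, 6, 0, 3, 0, 6]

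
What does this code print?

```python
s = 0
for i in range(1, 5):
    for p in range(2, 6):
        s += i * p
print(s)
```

140

i=1,p=2: s = 0+2 = 2
i=1,p=3: s = 2+3 = 5
i=1,p=4: s = 5+4 = 9
i=1,p=5: s = 9+5 = 14
i=2,p=2: s = 14+4 = 18
i=2,p=3: s = 18+6 = 24
i=2,p=4: s = 24+8 = 32
i=2,p=5: s = 32+10 = 42
i=3,p=2: s = 42+6 = 48
i=3,p=3: s = 48+9 = 57
i=3,p=4: s = 57+12 = 69
i=3,p=5: s = 69+15 = 84
i=4,p=2: s = 84+8 = 92
i=4,p=3: s = 92+12 = 104
i=4,p=4: s = 104+16 = 120
i=4,p=5: s = 120+20 = 140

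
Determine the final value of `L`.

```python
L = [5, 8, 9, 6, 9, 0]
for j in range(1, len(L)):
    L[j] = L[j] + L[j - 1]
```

j=1: L[1] = 8+5 = 13 → [5, 13, 9, 6, 9, 0]
j=2: L[2] = 9+13 = 22 → [5, 13, 22, 6, 9, 0]
j=3: L[3] = 6+22 = 28 → [5, 13, 22, 28, 9, 0]
j=4: L[4] = 9+28 = 37 → [5, 13, 22, 28, 37, 0]
j=5: L[5] = 0+37 = 37 → [5, 13, 22, 28, 37, 37]

[5, 13, 22, 28, 37, 37]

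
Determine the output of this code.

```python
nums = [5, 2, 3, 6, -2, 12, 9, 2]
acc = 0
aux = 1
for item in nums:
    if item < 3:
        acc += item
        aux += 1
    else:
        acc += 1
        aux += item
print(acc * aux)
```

273

item=5: not <3, acc = 0+1 = 1; aux=6
item=2: <3, acc = 1+2 = 3; aux=7
item=3: not <3, acc = 3+1 = 4; aux=10
item=6: not <3, acc = 4+1 = 5; aux=16
item=-2: <3, acc = 5+(-2) = 3; aux=17
item=12: not <3, acc = 3+1 = 4; aux=29
item=9: not <3, acc = 4+1 = 5; aux=38
item=2: <3, acc = 5+2 = 7; aux=39
acc*aux = 7*39 = 273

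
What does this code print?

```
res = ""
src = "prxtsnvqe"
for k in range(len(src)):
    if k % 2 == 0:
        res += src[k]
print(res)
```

pxsve

k=0: add 'p' → 'p'
k=1: skip
k=2: add 'x' → 'px'
k=3: skip
k=4: add 's' → 'pxs'
k=5: skip
k=6: add 'v' → 'pxsv'
k=7: skip
k=8: add 'e' → 'pxsve'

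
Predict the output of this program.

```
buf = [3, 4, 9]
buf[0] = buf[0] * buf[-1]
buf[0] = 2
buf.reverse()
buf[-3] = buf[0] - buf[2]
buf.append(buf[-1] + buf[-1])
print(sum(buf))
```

17

buf[0] = buf[0]*buf[-1] = 3*9 = 27 → [27, 4, 9]
buf[0] = 2 → [2, 4, 9]
reverse → [9, 4, 2]
buf[-3] = buf[0]-buf[2] = 9-2 = 7 → [7, 4, 2]
append buf[-1]+buf[-1] = 2+2 = 4 → [7, 4, 2, 4]
sum = 17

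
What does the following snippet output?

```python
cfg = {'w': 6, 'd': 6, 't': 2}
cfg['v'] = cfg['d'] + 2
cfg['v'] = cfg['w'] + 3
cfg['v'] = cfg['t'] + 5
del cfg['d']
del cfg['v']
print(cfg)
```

cfg['v'] = cfg['d']+2 = 8 → {'w': 6, 'd': 6, 't': 2, 'v': 8}
cfg['v'] = cfg['w']+3 = 9 → {'w': 6, 'd': 6, 't': 2, 'v': 9}
cfg['v'] = cfg['t']+5 = 7 → {'w': 6, 'd': 6, 't': 2, 'v': 7}
del 'd' → {'w': 6, 't': 2, 'v': 7}
del 'v' → {'w': 6, 't': 2}

{'w': 6, 't': 2}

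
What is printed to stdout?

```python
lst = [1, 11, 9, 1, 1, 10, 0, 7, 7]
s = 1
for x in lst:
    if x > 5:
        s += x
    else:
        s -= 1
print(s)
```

x=1: not >5, s = 1-1 = 0
x=11: >5, s = 0+11 = 11
x=9: >5, s = 11+9 = 20
x=1: not >5, s = 20-1 = 19
x=1: not >5, s = 19-1 = 18
x=10: >5, s = 18+10 = 28
x=0: not >5, s = 28-1 = 27
x=7: >5, s = 27+7 = 34
x=7: >5, s = 34+7 = 41

41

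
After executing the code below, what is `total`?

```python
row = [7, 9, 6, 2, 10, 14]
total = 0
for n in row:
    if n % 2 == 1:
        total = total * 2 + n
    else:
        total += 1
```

n=7: odd, total = 0*2+7 = 7
n=9: odd, total = 7*2+9 = 23
n=6: not odd, total = 23+1 = 24
n=2: not odd, total = 24+1 = 25
n=10: not odd, total = 25+1 = 26
n=14: not odd, total = 26+1 = 27

27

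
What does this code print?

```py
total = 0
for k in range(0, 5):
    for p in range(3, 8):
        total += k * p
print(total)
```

k=0,p=3: total = 0+0 = 0
k=0,p=4: total = 0+0 = 0
k=0,p=5: total = 0+0 = 0
k=0,p=6: total = 0+0 = 0
k=0,p=7: total = 0+0 = 0
k=1,p=3: total = 0+3 = 3
k=1,p=4: total = 3+4 = 7
k=1,p=5: total = 7+5 = 12
k=1,p=6: total = 12+6 = 18
k=1,p=7: total = 18+7 = 25
k=2,p=3: total = 25+6 = 31
k=2,p=4: total = 31+8 = 39
k=2,p=5: total = 39+10 = 49
k=2,p=6: total = 49+12 = 61
k=2,p=7: total = 61+14 = 75
k=3,p=3: total = 75+9 = 84
k=3,p=4: total = 84+12 = 96
k=3,p=5: total = 96+15 = 111
k=3,p=6: total = 111+18 = 129
k=3,p=7: total = 129+21 = 150
k=4,p=3: total = 150+12 = 162
k=4,p=4: total = 162+16 = 178
k=4,p=5: total = 178+20 = 198
k=4,p=6: total = 198+24 = 222
k=4,p=7: total = 222+28 = 250

250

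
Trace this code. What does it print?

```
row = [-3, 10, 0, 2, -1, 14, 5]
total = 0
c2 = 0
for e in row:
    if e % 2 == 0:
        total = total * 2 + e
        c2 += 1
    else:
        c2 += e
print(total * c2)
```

e=-3: not even; c2=-3
e=10: even, total = 0*2+10 = 10; c2=-2
e=0: even, total = 10*2+0 = 20; c2=-1
e=2: even, total = 20*2+2 = 42; c2=0
e=-1: not even; c2=-1
e=14: even, total = 42*2+14 = 98; c2=0
e=5: not even; c2=5
total*c2 = 98*5 = 490

490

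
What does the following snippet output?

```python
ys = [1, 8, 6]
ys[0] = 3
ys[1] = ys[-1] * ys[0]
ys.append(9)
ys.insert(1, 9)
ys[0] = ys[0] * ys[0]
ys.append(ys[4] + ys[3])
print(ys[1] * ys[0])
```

81

ys[0] = 3 → [3, 8, 6]
ys[1] = ys[-1]*ys[0] = 6*3 = 18 → [3, 18, 6]
append 9 → [3, 18, 6, 9]
insert 9 at 1 → [3, 9, 18, 6, 9]
ys[0] = ys[0]*ys[0] = 3*3 = 9 → [9, 9, 18, 6, 9]
append ys[4]+ys[3] = 9+6 = 15 → [9, 9, 18, 6, 9, 15]
ys[1]*ys[0] = 9*9 = 81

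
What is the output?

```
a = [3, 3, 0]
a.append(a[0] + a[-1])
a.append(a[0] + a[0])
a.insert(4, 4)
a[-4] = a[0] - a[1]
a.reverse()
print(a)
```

append a[0]+a[-1] = 3+0 = 3 → [3, 3, 0, 3]
append a[0]+a[0] = 3+3 = 6 → [3, 3, 0, 3, 6]
insert 4 at 4 → [3, 3, 0, 3, 4, 6]
a[-4] = a[0]-a[1] = 3-3 = 0 → [3, 3, 0, 3, 4, 6]
reverse → [6, 4, 3, 0, 3, 3]

[6, 4, 3, 0, 3, 3]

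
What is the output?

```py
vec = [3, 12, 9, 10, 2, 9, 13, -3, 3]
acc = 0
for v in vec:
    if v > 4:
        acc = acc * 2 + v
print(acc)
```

v=3: not >4
v=12: >4, acc = 0*2+12 = 12
v=9: >4, acc = 12*2+9 = 33
v=10: >4, acc = 33*2+10 = 76
v=2: not >4
v=9: >4, acc = 76*2+9 = 161
v=13: >4, acc = 161*2+13 = 335
v=-3: not >4
v=3: not >4

335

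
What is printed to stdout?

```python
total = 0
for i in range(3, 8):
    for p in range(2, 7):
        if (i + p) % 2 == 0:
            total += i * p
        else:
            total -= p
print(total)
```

i=3,p=2: odd sum, total = 0-2 = -2
i=3,p=3: even sum, total = (-2)+9 = 7
i=3,p=4: odd sum, total = 7-4 = 3
i=3,p=5: even sum, total = 3+15 = 18
i=3,p=6: odd sum, total = 18-6 = 12
i=4,p=2: even sum, total = 12+8 = 20
i=4,p=3: odd sum, total = 20-3 = 17
i=4,p=4: even sum, total = 17+16 = 33
i=4,p=5: odd sum, total = 33-5 = 28
i=4,p=6: even sum, total = 28+24 = 52
i=5,p=2: odd sum, total = 52-2 = 50
i=5,p=3: even sum, total = 50+15 = 65
i=5,p=4: odd sum, total = 65-4 = 61
i=5,p=5: even sum, total = 61+25 = 86
i=5,p=6: odd sum, total = 86-6 = 80
i=6,p=2: even sum, total = 80+12 = 92
i=6,p=3: odd sum, total = 92-3 = 89
i=6,p=4: even sum, total = 89+24 = 113
i=6,p=5: odd sum, total = 113-5 = 108
i=6,p=6: even sum, total = 108+36 = 144
i=7,p=2: odd sum, total = 144-2 = 142
i=7,p=3: even sum, total = 142+21 = 163
i=7,p=4: odd sum, total = 163-4 = 159
i=7,p=5: even sum, total = 159+35 = 194
i=7,p=6: odd sum, total = 194-6 = 188

188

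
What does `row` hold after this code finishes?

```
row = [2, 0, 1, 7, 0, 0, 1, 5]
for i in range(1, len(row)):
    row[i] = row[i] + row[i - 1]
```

[2, 2, 3, 10, 10, 10, 11, 16]

i=1: row[1] = 0+2 = 2 → [2, 2, 1, 7, 0, 0, 1, 5]
i=2: row[2] = 1+2 = 3 → [2, 2, 3, 7, 0, 0, 1, 5]
i=3: row[3] = 7+3 = 10 → [2, 2, 3, 10, 0, 0, 1, 5]
i=4: row[4] = 0+10 = 10 → [2, 2, 3, 10, 10, 0, 1, 5]
i=5: row[5] = 0+10 = 10 → [2, 2, 3, 10, 10, 10, 1, 5]
i=6: row[6] = 1+10 = 11 → [2, 2, 3, 10, 10, 10, 11, 5]
i=7: row[7] = 5+11 = 16 → [2, 2, 3, 10, 10, 10, 11, 16]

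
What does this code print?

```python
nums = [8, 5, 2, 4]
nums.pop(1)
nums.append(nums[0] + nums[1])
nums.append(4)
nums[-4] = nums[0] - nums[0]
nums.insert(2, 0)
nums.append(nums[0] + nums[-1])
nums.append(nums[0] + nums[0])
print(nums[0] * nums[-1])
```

128

pop(1) removes 5 → [8, 2, 4]
append nums[0]+nums[1] = 8+2 = 10 → [8, 2, 4, 10]
append 4 → [8, 2, 4, 10, 4]
nums[-4] = nums[0]-nums[0] = 8-8 = 0 → [8, 0, 4, 10, 4]
insert 0 at 2 → [8, 0, 0, 4, 10, 4]
append nums[0]+nums[-1] = 8+4 = 12 → [8, 0, 0, 4, 10, 4, 12]
append nums[0]+nums[0] = 8+8 = 16 → [8, 0, 0, 4, 10, 4, 12, 16]
nums[0]*nums[-1] = 8*16 = 128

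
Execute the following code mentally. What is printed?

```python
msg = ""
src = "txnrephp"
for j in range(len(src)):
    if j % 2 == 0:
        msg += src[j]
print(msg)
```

j=0: add 't' → 't'
j=1: skip
j=2: add 'n' → 'tn'
j=3: skip
j=4: add 'e' → 'tne'
j=5: skip
j=6: add 'h' → 'tneh'
j=7: skip

tneh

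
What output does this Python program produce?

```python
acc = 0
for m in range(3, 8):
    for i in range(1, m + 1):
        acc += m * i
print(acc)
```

m=3,i=1: acc = 0+3 = 3
m=3,i=2: acc = 3+6 = 9
m=3,i=3: acc = 9+9 = 18
m=4,i=1: acc = 18+4 = 22
m=4,i=2: acc = 22+8 = 30
m=4,i=3: acc = 30+12 = 42
m=4,i=4: acc = 42+16 = 58
m=5,i=1: acc = 58+5 = 63
m=5,i=2: acc = 63+10 = 73
m=5,i=3: acc = 73+15 = 88
m=5,i=4: acc = 88+20 = 108
m=5,i=5: acc = 108+25 = 133
m=6,i=1: acc = 133+6 = 139
m=6,i=2: acc = 139+12 = 151
m=6,i=3: acc = 151+18 = 169
m=6,i=4: acc = 169+24 = 193
m=6,i=5: acc = 193+30 = 223
m=6,i=6: acc = 223+36 = 259
m=7,i=1: acc = 259+7 = 266
m=7,i=2: acc = 266+14 = 280
m=7,i=3: acc = 280+21 = 301
m=7,i=4: acc = 301+28 = 329
m=7,i=5: acc = 329+35 = 364
m=7,i=6: acc = 364+42 = 406
m=7,i=7: acc = 406+49 = 455

455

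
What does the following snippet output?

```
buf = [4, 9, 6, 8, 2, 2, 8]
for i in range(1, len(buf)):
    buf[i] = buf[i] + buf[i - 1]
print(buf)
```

i=1: buf[1] = 9+4 = 13 → [4, 13, 6, 8, 2, 2, 8]
i=2: buf[2] = 6+13 = 19 → [4, 13, 19, 8, 2, 2, 8]
i=3: buf[3] = 8+19 = 27 → [4, 13, 19, 27, 2, 2, 8]
i=4: buf[4] = 2+27 = 29 → [4, 13, 19, 27, 29, 2, 8]
i=5: buf[5] = 2+29 = 31 → [4, 13, 19, 27, 29, 31, 8]
i=6: buf[6] = 8+31 = 39 → [4, 13, 19, 27, 29, 31, 39]

[4, 13, 19, 27, 29, 31, 39]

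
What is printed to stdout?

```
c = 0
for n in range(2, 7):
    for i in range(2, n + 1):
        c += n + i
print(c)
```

n=2,i=2: c = 0+4 = 4
n=3,i=2: c = 4+5 = 9
n=3,i=3: c = 9+6 = 15
n=4,i=2: c = 15+6 = 21
n=4,i=3: c = 21+7 = 28
n=4,i=4: c = 28+8 = 36
n=5,i=2: c = 36+7 = 43
n=5,i=3: c = 43+8 = 51
n=5,i=4: c = 51+9 = 60
n=5,i=5: c = 60+10 = 70
n=6,i=2: c = 70+8 = 78
n=6,i=3: c = 78+9 = 87
n=6,i=4: c = 87+10 = 97
n=6,i=5: c = 97+11 = 108
n=6,i=6: c = 108+12 = 120

120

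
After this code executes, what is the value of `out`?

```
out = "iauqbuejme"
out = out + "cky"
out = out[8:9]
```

+ 'cky' → 'iauqbuejmecky'
slice [8:9] → 'm'

'm'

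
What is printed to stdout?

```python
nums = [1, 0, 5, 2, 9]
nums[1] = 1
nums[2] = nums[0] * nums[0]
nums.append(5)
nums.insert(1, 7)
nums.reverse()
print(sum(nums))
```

26

nums[1] = 1 → [1, 1, 5, 2, 9]
nums[2] = nums[0]*nums[0] = 1*1 = 1 → [1, 1, 1, 2, 9]
append 5 → [1, 1, 1, 2, 9, 5]
insert 7 at 1 → [1, 7, 1, 1, 2, 9, 5]
reverse → [5, 9, 2, 1, 1, 7, 1]
sum = 26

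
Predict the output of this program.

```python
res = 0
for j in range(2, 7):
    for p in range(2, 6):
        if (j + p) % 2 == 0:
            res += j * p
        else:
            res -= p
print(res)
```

j=2,p=2: even sum, res = 0+4 = 4
j=2,p=3: odd sum, res = 4-3 = 1
j=2,p=4: even sum, res = 1+8 = 9
j=2,p=5: odd sum, res = 9-5 = 4
j=3,p=2: odd sum, res = 4-2 = 2
j=3,p=3: even sum, res = 2+9 = 11
j=3,p=4: odd sum, res = 11-4 = 7
j=3,p=5: even sum, res = 7+15 = 22
j=4,p=2: even sum, res = 22+8 = 30
j=4,p=3: odd sum, res = 30-3 = 27
j=4,p=4: even sum, res = 27+16 = 43
j=4,p=5: odd sum, res = 43-5 = 38
j=5,p=2: odd sum, res = 38-2 = 36
j=5,p=3: even sum, res = 36+15 = 51
j=5,p=4: odd sum, res = 51-4 = 47
j=5,p=5: even sum, res = 47+25 = 72
j=6,p=2: even sum, res = 72+12 = 84
j=6,p=3: odd sum, res = 84-3 = 81
j=6,p=4: even sum, res = 81+24 = 105
j=6,p=5: odd sum, res = 105-5 = 100

100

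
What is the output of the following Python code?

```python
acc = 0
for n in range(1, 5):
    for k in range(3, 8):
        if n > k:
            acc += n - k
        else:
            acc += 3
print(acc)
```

n=1,k=3: not 1>3, acc = 0+3 = 3
n=1,k=4: not 1>4, acc = 3+3 = 6
n=1,k=5: not 1>5, acc = 6+3 = 9
n=1,k=6: not 1>6, acc = 9+3 = 12
n=1,k=7: not 1>7, acc = 12+3 = 15
n=2,k=3: not 2>3, acc = 15+3 = 18
n=2,k=4: not 2>4, acc = 18+3 = 21
n=2,k=5: not 2>5, acc = 21+3 = 24
n=2,k=6: not 2>6, acc = 24+3 = 27
n=2,k=7: not 2>7, acc = 27+3 = 30
n=3,k=3: not 3>3, acc = 30+3 = 33
n=3,k=4: not 3>4, acc = 33+3 = 36
n=3,k=5: not 3>5, acc = 36+3 = 39
n=3,k=6: not 3>6, acc = 39+3 = 42
n=3,k=7: not 3>7, acc = 42+3 = 45
n=4,k=3: 4>3, acc = 45+1 = 46
n=4,k=4: not 4>4, acc = 46+3 = 49
n=4,k=5: not 4>5, acc = 49+3 = 52
n=4,k=6: not 4>6, acc = 52+3 = 55
n=4,k=7: not 4>7, acc = 55+3 = 58

58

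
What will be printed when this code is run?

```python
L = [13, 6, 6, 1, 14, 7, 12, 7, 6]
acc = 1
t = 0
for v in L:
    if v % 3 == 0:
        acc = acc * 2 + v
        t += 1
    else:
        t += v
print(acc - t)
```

72

v=13: not %3==0; t=13
v=6: %3==0, acc = 1*2+6 = 8; t=14
v=6: %3==0, acc = 8*2+6 = 22; t=15
v=1: not %3==0; t=16
v=14: not %3==0; t=30
v=7: not %3==0; t=37
v=12: %3==0, acc = 22*2+12 = 56; t=38
v=7: not %3==0; t=45
v=6: %3==0, acc = 56*2+6 = 118; t=46
acc-t = 118-46 = 72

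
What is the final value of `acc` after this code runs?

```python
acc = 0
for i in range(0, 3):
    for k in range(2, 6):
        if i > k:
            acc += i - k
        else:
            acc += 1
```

12

i=0,k=2: not 0>2, acc = 0+1 = 1
i=0,k=3: not 0>3, acc = 1+1 = 2
i=0,k=4: not 0>4, acc = 2+1 = 3
i=0,k=5: not 0>5, acc = 3+1 = 4
i=1,k=2: not 1>2, acc = 4+1 = 5
i=1,k=3: not 1>3, acc = 5+1 = 6
i=1,k=4: not 1>4, acc = 6+1 = 7
i=1,k=5: not 1>5, acc = 7+1 = 8
i=2,k=2: not 2>2, acc = 8+1 = 9
i=2,k=3: not 2>3, acc = 9+1 = 10
i=2,k=4: not 2>4, acc = 10+1 = 11
i=2,k=5: not 2>5, acc = 11+1 = 12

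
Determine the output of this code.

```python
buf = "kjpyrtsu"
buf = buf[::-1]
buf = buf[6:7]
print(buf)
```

j

reverse → 'ustrypjk'
slice [6:7] → 'j'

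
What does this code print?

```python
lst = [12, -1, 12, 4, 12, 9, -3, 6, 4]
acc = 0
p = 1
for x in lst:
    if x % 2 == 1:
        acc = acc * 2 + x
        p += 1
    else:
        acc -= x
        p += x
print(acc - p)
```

-261

x=12: not odd, acc = 0-12 = -12; p=13
x=-1: odd, acc = (-12)*2+(-1) = -25; p=14
x=12: not odd, acc = (-25)-12 = -37; p=26
x=4: not odd, acc = (-37)-4 = -41; p=30
x=12: not odd, acc = (-41)-12 = -53; p=42
x=9: odd, acc = (-53)*2+9 = -97; p=43
x=-3: odd, acc = (-97)*2+(-3) = -197; p=44
x=6: not odd, acc = (-197)-6 = -203; p=50
x=4: not odd, acc = (-203)-4 = -207; p=54
acc-p = (-207)-54 = -261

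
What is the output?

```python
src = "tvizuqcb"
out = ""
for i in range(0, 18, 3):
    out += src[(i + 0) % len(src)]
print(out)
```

tzcvub

i=0: add src[0]='t' → 't'
i=3: add src[3]='z' → 'tz'
i=6: add src[6]='c' → 'tzc'
i=9: add src[1]='v' → 'tzcv'
i=12: add src[4]='u' → 'tzcvu'
i=15: add src[7]='b' → 'tzcvub'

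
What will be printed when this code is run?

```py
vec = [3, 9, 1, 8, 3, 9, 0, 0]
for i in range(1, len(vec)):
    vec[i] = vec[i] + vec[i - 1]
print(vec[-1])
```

33

i=1: vec[1] = 9+3 = 12 → [3, 12, 1, 8, 3, 9, 0, 0]
i=2: vec[2] = 1+12 = 13 → [3, 12, 13, 8, 3, 9, 0, 0]
i=3: vec[3] = 8+13 = 21 → [3, 12, 13, 21, 3, 9, 0, 0]
i=4: vec[4] = 3+21 = 24 → [3, 12, 13, 21, 24, 9, 0, 0]
i=5: vec[5] = 9+24 = 33 → [3, 12, 13, 21, 24, 33, 0, 0]
i=6: vec[6] = 0+33 = 33 → [3, 12, 13, 21, 24, 33, 33, 0]
i=7: vec[7] = 0+33 = 33 → [3, 12, 13, 21, 24, 33, 33, 33]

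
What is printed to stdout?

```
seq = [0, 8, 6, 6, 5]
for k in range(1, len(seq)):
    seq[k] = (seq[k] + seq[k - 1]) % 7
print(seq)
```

k=1: seq[1] = (8+0)%7 = 1 → [0, 1, 6, 6, 5]
k=2: seq[2] = (6+1)%7 = 0 → [0, 1, 0, 6, 5]
k=3: seq[3] = (6+0)%7 = 6 → [0, 1, 0, 6, 5]
k=4: seq[4] = (5+6)%7 = 4 → [0, 1, 0, 6, 4]

[0, 1, 0, 6, 4]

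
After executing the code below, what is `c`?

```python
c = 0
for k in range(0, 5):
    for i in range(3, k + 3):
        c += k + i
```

70

k=1,i=3: c = 0+4 = 4
k=2,i=3: c = 4+5 = 9
k=2,i=4: c = 9+6 = 15
k=3,i=3: c = 15+6 = 21
k=3,i=4: c = 21+7 = 28
k=3,i=5: c = 28+8 = 36
k=4,i=3: c = 36+7 = 43
k=4,i=4: c = 43+8 = 51
k=4,i=5: c = 51+9 = 60
k=4,i=6: c = 60+10 = 70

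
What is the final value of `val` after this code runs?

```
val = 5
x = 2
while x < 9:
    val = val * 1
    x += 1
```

x=2: val = 5*1 = 5
x=3: val = 5*1 = 5
x=4: val = 5*1 = 5
x=5: val = 5*1 = 5
x=6: val = 5*1 = 5
x=7: val = 5*1 = 5
x=8: val = 5*1 = 5

5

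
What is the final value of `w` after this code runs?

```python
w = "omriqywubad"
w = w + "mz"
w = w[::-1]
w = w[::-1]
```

'omriqywubadmz'

+ 'mz' → 'omriqywubadmz'
reverse → 'zmdabuwyqirmo'
reverse → 'omriqywubadmz'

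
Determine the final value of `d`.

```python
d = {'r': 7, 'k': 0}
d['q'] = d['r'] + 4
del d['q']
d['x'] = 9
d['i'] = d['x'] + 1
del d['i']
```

{'r': 7, 'k': 0, 'x': 9}

d['q'] = d['r']+4 = 11 → {'r': 7, 'k': 0, 'q': 11}
del 'q' → {'r': 7, 'k': 0}
d['x'] = 9 → {'r': 7, 'k': 0, 'x': 9}
d['i'] = d['x']+1 = 10 → {'r': 7, 'k': 0, 'x': 9, 'i': 10}
del 'i' → {'r': 7, 'k': 0, 'x': 9}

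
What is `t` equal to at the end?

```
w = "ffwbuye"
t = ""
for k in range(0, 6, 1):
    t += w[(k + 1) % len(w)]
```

'fwbuye'

k=0: add w[1]='f' → 'f'
k=1: add w[2]='w' → 'fw'
k=2: add w[3]='b' → 'fwb'
k=3: add w[4]='u' → 'fwbu'
k=4: add w[5]='y' → 'fwbuy'
k=5: add w[6]='e' → 'fwbuye'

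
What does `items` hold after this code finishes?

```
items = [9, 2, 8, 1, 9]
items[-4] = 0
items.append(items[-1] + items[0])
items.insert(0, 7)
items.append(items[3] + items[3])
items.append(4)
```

[7, 9, 0, 8, 1, 9, 18, 16, 4]

items[-4] = 0 → [9, 0, 8, 1, 9]
append items[-1]+items[0] = 9+9 = 18 → [9, 0, 8, 1, 9, 18]
insert 7 at 0 → [7, 9, 0, 8, 1, 9, 18]
append items[3]+items[3] = 8+8 = 16 → [7, 9, 0, 8, 1, 9, 18, 16]
append 4 → [7, 9, 0, 8, 1, 9, 18, 16, 4]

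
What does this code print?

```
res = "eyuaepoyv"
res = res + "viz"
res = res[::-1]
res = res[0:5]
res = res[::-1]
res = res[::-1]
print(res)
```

+ 'viz' → 'eyuaepoyvviz'
reverse → 'zivvyopeauye'
slice [0:5] → 'zivvy'
reverse → 'yvviz'
reverse → 'zivvy'

zivvy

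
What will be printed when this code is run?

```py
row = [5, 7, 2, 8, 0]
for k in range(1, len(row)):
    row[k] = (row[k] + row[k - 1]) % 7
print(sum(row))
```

12

k=1: row[1] = (7+5)%7 = 5 → [5, 5, 2, 8, 0]
k=2: row[2] = (2+5)%7 = 0 → [5, 5, 0, 8, 0]
k=3: row[3] = (8+0)%7 = 1 → [5, 5, 0, 1, 0]
k=4: row[4] = (0+1)%7 = 1 → [5, 5, 0, 1, 1]
sum = 12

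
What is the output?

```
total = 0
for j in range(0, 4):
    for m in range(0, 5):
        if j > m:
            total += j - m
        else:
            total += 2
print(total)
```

38

j=0,m=0: not 0>0, total = 0+2 = 2
j=0,m=1: not 0>1, total = 2+2 = 4
j=0,m=2: not 0>2, total = 4+2 = 6
j=0,m=3: not 0>3, total = 6+2 = 8
j=0,m=4: not 0>4, total = 8+2 = 10
j=1,m=0: 1>0, total = 10+1 = 11
j=1,m=1: not 1>1, total = 11+2 = 13
j=1,m=2: not 1>2, total = 13+2 = 15
j=1,m=3: not 1>3, total = 15+2 = 17
j=1,m=4: not 1>4, total = 17+2 = 19
j=2,m=0: 2>0, total = 19+2 = 21
j=2,m=1: 2>1, total = 21+1 = 22
j=2,m=2: not 2>2, total = 22+2 = 24
j=2,m=3: not 2>3, total = 24+2 = 26
j=2,m=4: not 2>4, total = 26+2 = 28
j=3,m=0: 3>0, total = 28+3 = 31
j=3,m=1: 3>1, total = 31+2 = 33
j=3,m=2: 3>2, total = 33+1 = 34
j=3,m=3: not 3>3, total = 34+2 = 36
j=3,m=4: not 3>4, total = 36+2 = 38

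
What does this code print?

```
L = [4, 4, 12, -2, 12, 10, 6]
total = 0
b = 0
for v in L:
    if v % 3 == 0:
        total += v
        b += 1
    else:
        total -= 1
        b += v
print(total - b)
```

7

v=4: not %3==0, total = 0-1 = -1; b=4
v=4: not %3==0, total = (-1)-1 = -2; b=8
v=12: %3==0, total = (-2)+12 = 10; b=9
v=-2: not %3==0, total = 10-1 = 9; b=7
v=12: %3==0, total = 9+12 = 21; b=8
v=10: not %3==0, total = 21-1 = 20; b=18
v=6: %3==0, total = 20+6 = 26; b=19
total-b = 26-19 = 7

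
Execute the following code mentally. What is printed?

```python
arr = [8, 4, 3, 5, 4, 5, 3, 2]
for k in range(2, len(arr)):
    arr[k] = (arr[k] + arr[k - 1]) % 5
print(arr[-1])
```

k=2: arr[2] = (3+4)%5 = 2 → [8, 4, 2, 5, 4, 5, 3, 2]
k=3: arr[3] = (5+2)%5 = 2 → [8, 4, 2, 2, 4, 5, 3, 2]
k=4: arr[4] = (4+2)%5 = 1 → [8, 4, 2, 2, 1, 5, 3, 2]
k=5: arr[5] = (5+1)%5 = 1 → [8, 4, 2, 2, 1, 1, 3, 2]
k=6: arr[6] = (3+1)%5 = 4 → [8, 4, 2, 2, 1, 1, 4, 2]
k=7: arr[7] = (2+4)%5 = 1 → [8, 4, 2, 2, 1, 1, 4, 1]

1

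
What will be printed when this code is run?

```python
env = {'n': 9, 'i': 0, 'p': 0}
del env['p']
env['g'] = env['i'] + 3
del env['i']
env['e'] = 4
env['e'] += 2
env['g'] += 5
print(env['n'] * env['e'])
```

del 'p' → {'n': 9, 'i': 0}
env['g'] = env['i']+3 = 3 → {'n': 9, 'i': 0, 'g': 3}
del 'i' → {'n': 9, 'g': 3}
env['e'] = 4 → {'n': 9, 'g': 3, 'e': 4}
env['e'] = 4+2 = 6 → {'n': 9, 'g': 3, 'e': 6}
env['g'] = 3+5 = 8 → {'n': 9, 'g': 8, 'e': 6}
env['n']*env['e'] = 9*6 = 54

54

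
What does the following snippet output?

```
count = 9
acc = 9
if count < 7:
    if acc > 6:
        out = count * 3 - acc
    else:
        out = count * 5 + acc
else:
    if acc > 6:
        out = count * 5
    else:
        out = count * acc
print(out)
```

count=9, acc=9
count < 7 is False; acc > 6 is True
→ out = count * 5 = 45

45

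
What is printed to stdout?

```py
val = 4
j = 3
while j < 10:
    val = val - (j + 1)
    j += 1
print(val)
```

j=3: val = 4-4 = 0
j=4: val = 0-5 = -5
j=5: val = (-5)-6 = -11
j=6: val = (-11)-7 = -18
j=7: val = (-18)-8 = -26
j=8: val = (-26)-9 = -35
j=9: val = (-35)-10 = -45

-45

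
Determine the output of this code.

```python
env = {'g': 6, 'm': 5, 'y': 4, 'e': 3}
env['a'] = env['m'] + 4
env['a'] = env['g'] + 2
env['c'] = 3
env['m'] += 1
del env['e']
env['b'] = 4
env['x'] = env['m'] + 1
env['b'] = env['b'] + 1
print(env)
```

env['a'] = env['m']+4 = 9 → {'g': 6, 'm': 5, 'y': 4, 'e': 3, 'a': 9}
env['a'] = env['g']+2 = 8 → {'g': 6, 'm': 5, 'y': 4, 'e': 3, 'a': 8}
env['c'] = 3 → {'g': 6, 'm': 5, 'y': 4, 'e': 3, 'a': 8, 'c': 3}
env['m'] = 5+1 = 6 → {'g': 6, 'm': 6, 'y': 4, 'e': 3, 'a': 8, 'c': 3}
del 'e' → {'g': 6, 'm': 6, 'y': 4, 'a': 8, 'c': 3}
env['b'] = 4 → {'g': 6, 'm': 6, 'y': 4, 'a': 8, 'c': 3, 'b': 4}
env['x'] = env['m']+1 = 7 → {'g': 6, 'm': 6, 'y': 4, 'a': 8, 'c': 3, 'b': 4, 'x': 7}
env['b'] = env['b']+1 = 5 → {'g': 6, 'm': 6, 'y': 4, 'a': 8, 'c': 3, 'b': 5, 'x': 7}

{'g': 6, 'm': 6, 'y': 4, 'a': 8, 'c': 3, 'b': 5, 'x': 7}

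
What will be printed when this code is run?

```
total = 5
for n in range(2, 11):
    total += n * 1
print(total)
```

n=2: total = 5+2*1 = 7
n=3: total = 7+3*1 = 10
n=4: total = 10+4*1 = 14
n=5: total = 14+5*1 = 19
n=6: total = 19+6*1 = 25
n=7: total = 25+7*1 = 32
n=8: total = 32+8*1 = 40
n=9: total = 40+9*1 = 49
n=10: total = 49+10*1 = 59

59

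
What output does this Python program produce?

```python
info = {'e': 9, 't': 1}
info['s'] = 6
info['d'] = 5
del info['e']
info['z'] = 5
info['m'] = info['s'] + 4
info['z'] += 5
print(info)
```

info['s'] = 6 → {'e': 9, 't': 1, 's': 6}
info['d'] = 5 → {'e': 9, 't': 1, 's': 6, 'd': 5}
del 'e' → {'t': 1, 's': 6, 'd': 5}
info['z'] = 5 → {'t': 1, 's': 6, 'd': 5, 'z': 5}
info['m'] = info['s']+4 = 10 → {'t': 1, 's': 6, 'd': 5, 'z': 5, 'm': 10}
info['z'] = 5+5 = 10 → {'t': 1, 's': 6, 'd': 5, 'z': 10, 'm': 10}

{'t': 1, 's': 6, 'd': 5, 'z': 10, 'm': 10}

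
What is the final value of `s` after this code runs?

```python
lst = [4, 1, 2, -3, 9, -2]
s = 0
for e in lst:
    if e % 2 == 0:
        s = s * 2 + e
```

e=4: even, s = 0*2+4 = 4
e=1: not even
e=2: even, s = 4*2+2 = 10
e=-3: not even
e=9: not even
e=-2: even, s = 10*2+(-2) = 18

18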